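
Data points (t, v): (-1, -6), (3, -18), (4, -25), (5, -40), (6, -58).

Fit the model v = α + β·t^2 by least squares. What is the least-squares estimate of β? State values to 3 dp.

β = -1.474

Normal-equation sums: Σ1 = 5, Σt^2 = 87, Σt^2·t^2 = 2259.
And Σv = -147, Σt^2·v = -3656.
AᵀA·[α, β]ᵀ = Aᵀv becomes [[5, 87]; [87, 2259]]·[α, β]ᵀ = [-147, -3656]ᵀ.
Determinant 5·2259 − 87² = 3726.
α = ((-147)·2259 − 87·(-3656))/3726 = -4667/1242; β = (5·(-3656) − 87·(-147))/3726 = -5491/3726.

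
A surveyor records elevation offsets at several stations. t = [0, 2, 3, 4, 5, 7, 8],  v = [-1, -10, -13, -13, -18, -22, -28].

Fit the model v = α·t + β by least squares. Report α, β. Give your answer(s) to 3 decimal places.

AᵀA·[α, β]ᵀ = Aᵀv reads: 167·α + 29·β = -579;  29·α + 7·β = -105.
Δ = 167·7 − 29² = 328.
α = ((-579)·7 − 29·(-105))/328 = -126/41; β = (167·(-105) − 29·(-579))/328 = -93/41.

α = -3.073, β = -2.268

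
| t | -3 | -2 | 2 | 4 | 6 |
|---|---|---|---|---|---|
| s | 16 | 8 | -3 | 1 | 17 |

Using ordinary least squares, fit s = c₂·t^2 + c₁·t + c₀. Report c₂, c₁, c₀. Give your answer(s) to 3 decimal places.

c₂ = 1.011, c₁ = -2.985, c₀ = -1.974

With design matrix M, MᵀM = [[1665, 253, 69]; [253, 69, 7]; [69, 7, 5]] and Mᵀs = [792, 36, 39]ᵀ.
Solving the 3×3 system (Gaussian elimination) gives c₂ = 44835/44342, c₁ = -132381/44342, c₀ = -43761/22171.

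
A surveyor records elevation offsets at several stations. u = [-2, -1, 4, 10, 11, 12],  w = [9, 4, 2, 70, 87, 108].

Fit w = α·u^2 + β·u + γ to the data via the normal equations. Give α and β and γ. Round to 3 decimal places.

Entries of MᵀM: Σu^2·u^2 = 45650, Σu^2·u = 4114, Σu^2 = 386, Σu·u = 386, Σu = 34, Σ1 = 6.
Moment sums: Σu^2·w = 33151, Σu·w = 2939, Σw = 280.
So MᵀM·[α, β, γ]ᵀ = Mᵀw: [[45650, 4114, 386]; [4114, 386, 34]; [386, 34, 6]]·[α, β, γ]ᵀ = [33151, 2939, 280]ᵀ.
Solving the 3×3 system (Gaussian elimination) gives α = 2007/1954, β = -63329/19540, γ = -20439/19540.

α = 1.027, β = -3.241, γ = -1.046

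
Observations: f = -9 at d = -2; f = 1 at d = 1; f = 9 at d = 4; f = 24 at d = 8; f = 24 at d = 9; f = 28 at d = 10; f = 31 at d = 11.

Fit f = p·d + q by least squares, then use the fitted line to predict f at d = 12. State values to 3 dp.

f̂ = 34.311

Compute the Gram sums: Σd·d = 387, Σd = 41, Σ1 = 7.
For Xᵀf: Σd·f = 1084, Σf = 108.
Normal equations: [[387, 41]; [41, 7]]·[p, q]ᵀ = [1084, 108]ᵀ.
det = 387·7 − 41² = 1028.
p = (1084·7 − 41·108)/1028 = 790/257; q = (387·108 − 41·1084)/1028 = -662/257.
At d = 12: f̂ = (790/257)·(12) + (-662/257)·(1) = 8818/257.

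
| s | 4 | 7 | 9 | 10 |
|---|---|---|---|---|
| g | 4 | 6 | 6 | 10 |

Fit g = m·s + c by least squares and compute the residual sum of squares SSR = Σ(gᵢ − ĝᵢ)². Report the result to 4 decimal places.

SSR = 5.2381

Compute the Gram sums: Σs·s = 246, Σs = 30, Σ1 = 4.
For Xᵀg: Σs·g = 212, Σg = 26.
Normal equations: [[246, 30]; [30, 4]]·[m, c]ᵀ = [212, 26]ᵀ.
Determinant 246·4 − 30² = 84.
m = (212·4 − 30·26)/84 = 17/21; c = (246·26 − 30·212)/84 = 3/7.
Residuals: 1/3, -2/21, -12/7, 31/21; SSR = 110/21.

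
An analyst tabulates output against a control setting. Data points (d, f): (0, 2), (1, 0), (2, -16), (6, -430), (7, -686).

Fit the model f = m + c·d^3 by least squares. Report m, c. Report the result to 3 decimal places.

m = 1.482, c = -2.002

Compute the Gram sums: Σ1 = 5, Σd^3 = 568, Σd^3·d^3 = 164370.
For Xᵀf: Σf = -1130, Σd^3·f = -328306.
Determinant 5·164370 − 568² = 499226.
m = ((-1130)·164370 − 568·(-328306))/499226 = 369854/249613; c = (5·(-328306) − 568·(-1130))/499226 = -499845/249613.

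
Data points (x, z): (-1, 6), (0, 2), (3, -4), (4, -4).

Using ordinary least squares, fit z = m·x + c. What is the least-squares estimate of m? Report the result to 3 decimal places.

m = -2.000

Compute the Gram sums: Σx·x = 26, Σx = 6, Σ1 = 4.
For Aᵀz: Σx·z = -34, Σz = 0.
Δ = 26·4 − 6² = 68.
m = ((-34)·4 − 6·0)/68 = -2; c = (26·0 − 6·(-34))/68 = 3.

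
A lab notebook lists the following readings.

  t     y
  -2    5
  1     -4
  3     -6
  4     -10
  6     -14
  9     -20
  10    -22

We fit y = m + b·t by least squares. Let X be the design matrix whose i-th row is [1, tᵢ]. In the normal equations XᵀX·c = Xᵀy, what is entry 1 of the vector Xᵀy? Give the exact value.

Entry 1 ↔ basis 1, so (Xᵀy)_{1} = Σᵢ yᵢ = (1)·(5) + (1)·(-4) + (1)·(-6) + (1)·(-10) + (1)·(-14) + (1)·(-20) + (1)·(-22) = -71.

-71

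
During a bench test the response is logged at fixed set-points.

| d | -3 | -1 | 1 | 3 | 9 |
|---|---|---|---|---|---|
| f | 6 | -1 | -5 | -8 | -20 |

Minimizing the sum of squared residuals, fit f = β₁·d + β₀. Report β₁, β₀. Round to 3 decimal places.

Sums needed: Σd·d = 101, Σd = 9, Σ1 = 5.
For Aᵀf: Σd·f = -226, Σf = -28.
AᵀA·[β₁, β₀]ᵀ = Aᵀf becomes [[101, 9]; [9, 5]]·[β₁, β₀]ᵀ = [-226, -28]ᵀ.
Δ = 101·5 − 9² = 424.
β₁ = ((-226)·5 − 9·(-28))/424 = -439/212; β₀ = (101·(-28) − 9·(-226))/424 = -397/212.

β₁ = -2.071, β₀ = -1.873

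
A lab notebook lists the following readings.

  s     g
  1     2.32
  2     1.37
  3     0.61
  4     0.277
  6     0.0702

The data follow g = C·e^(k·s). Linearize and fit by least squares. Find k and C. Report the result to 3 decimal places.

With ln gᵢ as the transformed response and sᵢ as the regressor:
Σs = 16.0000, Σ(s)² = 66.0000, Σln g = -3.2781, Σs·ln g = -21.0851.
Normal system: [[66.0000, 16.0000]; [16.0000, 5]]·[k, ln C]ᵀ = [-21.0851, -3.2781]ᵀ.
Δ = 66.0000·5 − (16.0000)² = 74.0000; k = (-21.0851·5 − 16.0000·-3.2781)/74.0000 = -0.71590, ln C = (66.0000·-3.2781 − 16.0000·-21.0851)/74.0000 = 1.63526, so C = exp(1.63526) = 5.13080.

k = -0.716, C = 5.131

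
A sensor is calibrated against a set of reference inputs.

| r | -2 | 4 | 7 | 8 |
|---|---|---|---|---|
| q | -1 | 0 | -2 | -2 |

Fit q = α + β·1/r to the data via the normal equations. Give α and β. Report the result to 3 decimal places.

Sums needed: Σ1 = 4, Σ1/r = 1/56, Σ1/r·1/r = 1093/3136.
Moment sums: Σq = -5, Σ1/r·q = -1/28.
AᵀA·[α, β]ᵀ = Aᵀq becomes [[4, 1/56]; [1/56, 1093/3136]]·[α, β]ᵀ = [-5, -1/28]ᵀ.
Δ = 4·(1093/3136) − (1/56)² = 4371/3136.
α = ((-5)·(1093/3136) − (1/56)·(-1/28))/(4371/3136) = -1821/1457; β = (4·(-1/28) − (1/56)·(-5))/(4371/3136) = -56/1457.

α = -1.250, β = -0.038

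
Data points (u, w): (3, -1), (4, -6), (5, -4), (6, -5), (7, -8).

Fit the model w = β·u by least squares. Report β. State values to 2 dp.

The normal equations are: 135·β = -133.
(Σu·u = 135, Σu·w = -133.)
Hence β = -133 / 135 ≈ -0.985185.

β = -0.99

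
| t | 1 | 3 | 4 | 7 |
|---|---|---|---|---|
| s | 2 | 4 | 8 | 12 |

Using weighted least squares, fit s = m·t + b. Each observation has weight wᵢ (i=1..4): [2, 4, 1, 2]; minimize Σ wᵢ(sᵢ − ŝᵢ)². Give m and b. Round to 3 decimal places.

m = 1.756, b = -0.465

The normal equations are: 152·m + 32·b = 252;  32·m + 9·b = 52.
(Σwᵢ·t·t = 152, Σwᵢ·t = 32, Σwᵢ·1 = 9, Σwᵢ·t·s = 252, Σwᵢ·s = 52.)
Eliminating b: 9·(row 1) − 32·(row 2) gives 344·m = 9·252 − 32·52 = 604, so m = 151/86.
Then b = (52 − 32·(151/86))/9 = -20/43.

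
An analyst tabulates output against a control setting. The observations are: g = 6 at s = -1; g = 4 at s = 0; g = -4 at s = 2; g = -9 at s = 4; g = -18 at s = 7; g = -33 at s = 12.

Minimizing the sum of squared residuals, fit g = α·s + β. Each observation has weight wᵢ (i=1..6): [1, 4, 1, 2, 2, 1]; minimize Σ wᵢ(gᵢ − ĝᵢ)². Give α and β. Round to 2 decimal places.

Normal-equation sums: Σwᵢ·s·s = 279, Σwᵢ·s = 35, Σwᵢ·1 = 11.
Moment sums: Σwᵢ·s·g = -734, Σwᵢ·g = -69.
Normal equations: [[279, 35]; [35, 11]]·[α, β]ᵀ = [-734, -69]ᵀ.
Δ = 279·11 − 35² = 1844.
α = ((-734)·11 − 35·(-69))/1844 = -5659/1844; β = (279·(-69) − 35·(-734))/1844 = 6439/1844.

α = -3.07, β = 3.49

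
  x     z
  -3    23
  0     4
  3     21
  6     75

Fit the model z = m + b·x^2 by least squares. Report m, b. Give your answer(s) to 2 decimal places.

Sums needed: Σ1 = 4, Σx^2 = 54, Σx^2·x^2 = 1458.
Moment sums: Σz = 123, Σx^2·z = 3096.
Determinant 4·1458 − 54² = 2916.
m = (123·1458 − 54·3096)/2916 = 25/6; b = (4·3096 − 54·123)/2916 = 319/162.

m = 4.17, b = 1.97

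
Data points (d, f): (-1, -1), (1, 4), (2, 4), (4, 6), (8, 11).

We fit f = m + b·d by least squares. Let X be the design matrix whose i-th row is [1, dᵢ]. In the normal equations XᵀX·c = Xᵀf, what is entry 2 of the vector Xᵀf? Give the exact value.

125

Entry 2 ↔ basis d, so (Xᵀf)_{2} = Σᵢ (d)·fᵢ = (-1)·(-1) + (1)·(4) + (2)·(4) + (4)·(6) + (8)·(11) = 125.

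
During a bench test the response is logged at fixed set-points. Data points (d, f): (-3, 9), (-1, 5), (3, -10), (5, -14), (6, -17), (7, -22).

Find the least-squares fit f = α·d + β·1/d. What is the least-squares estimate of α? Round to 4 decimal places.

α = -2.9147

Compute the Gram sums: Σd·d = 129, Σd·1/d = 6, Σ1/d·1/d = 6421/4900.
And Σd·f = -388, Σ1/d·f = -4223/210.
So AᵀA·[α, β]ᵀ = Aᵀf: [[129, 6]; [6, 6421/4900]]·[α, β]ᵀ = [-388, -4223/210]ᵀ.
Eliminating β: (6421/4900)·(row 1) − 6·(row 2) gives (651909/4900)·α = (6421/4900)·(-388) − 6·(-4223/210) = -475032/1225, so α = -633376/217303.
Then β = ((-4223/210) − 6·(-633376/217303))/(6421/4900) = -1304030/651909.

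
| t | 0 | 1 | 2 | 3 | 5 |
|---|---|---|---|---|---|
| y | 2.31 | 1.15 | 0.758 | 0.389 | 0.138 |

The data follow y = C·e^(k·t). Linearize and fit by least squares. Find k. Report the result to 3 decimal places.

With ln yᵢ as the transformed response and tᵢ as the regressor:
AᵀA = [[39.0000, 11.0000]; [11.0000, 5]], rhs = [-13.1494, -2.2247]ᵀ  (here Σt = 11.0000, Σ(t)² = 39.0000, Σln y = -2.2247, Σt·ln y = -13.1494).
Slope k = (n·Σt·ln y − Σt·Σln y)/(n·Σ(t)² − (Σt)²) = (5·-13.1494 − 11.0000·-2.2247)/74.0000 = -0.55777; ln C = (Σln y − k·Σt)/n = 0.78215.

k = -0.558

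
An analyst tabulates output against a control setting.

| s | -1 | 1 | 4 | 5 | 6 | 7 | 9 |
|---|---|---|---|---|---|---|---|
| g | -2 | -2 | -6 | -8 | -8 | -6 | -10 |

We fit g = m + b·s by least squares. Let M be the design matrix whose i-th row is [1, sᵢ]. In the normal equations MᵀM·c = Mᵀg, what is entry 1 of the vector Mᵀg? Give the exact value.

Entry 1 ↔ basis 1, so (Mᵀg)_{1} = Σᵢ gᵢ = (1)·(-2) + (1)·(-2) + (1)·(-6) + (1)·(-8) + (1)·(-8) + (1)·(-6) + (1)·(-10) = -42.

-42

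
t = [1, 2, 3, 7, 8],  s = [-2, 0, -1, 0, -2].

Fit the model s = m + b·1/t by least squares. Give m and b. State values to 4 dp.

m = -0.6059, b = -0.9378

Normal-equation sums: Σ1 = 5, Σ1/t = 353/168, Σ1/t·1/t = 39433/28224.
Right-hand side: Σs = -5, Σ1/t·s = -31/12.
AᵀA·[m, b]ᵀ = Aᵀs becomes [[5, 353/168]; [353/168, 39433/28224]]·[m, b]ᵀ = [-5, -31/12]ᵀ.
Eliminating b: (39433/28224)·(row 1) − (353/168)·(row 2) gives (18139/7056)·m = (39433/28224)·(-5) − (353/168)·(-31/12) = -43963/28224, so m = -43963/72556.
Then b = ((-31/12) − (353/168)·(-43963/72556))/(39433/28224) = -17010/18139.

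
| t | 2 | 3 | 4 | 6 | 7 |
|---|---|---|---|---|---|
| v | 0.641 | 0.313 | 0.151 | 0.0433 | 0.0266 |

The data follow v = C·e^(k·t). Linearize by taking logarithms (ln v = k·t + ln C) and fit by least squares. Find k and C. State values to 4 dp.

k = -0.6397, C = 2.1430

Let Y = ln v. Fitting Y = k·t + ln C by least squares:
XᵀX = [[114.0000, 22.0000]; [22.0000, 5]], rhs = [-56.1615, -10.2632]ᵀ  (here Σt = 22.0000, Σ(t)² = 114.0000, Σln v = -10.2632, Σt·ln v = -56.1615).
Δ = 114.0000·5 − (22.0000)² = 86.0000; k = (-56.1615·5 − 22.0000·-10.2632)/86.0000 = -0.63974, ln C = (114.0000·-10.2632 − 22.0000·-56.1615)/86.0000 = 0.76220, so C = exp(0.76220) = 2.14298.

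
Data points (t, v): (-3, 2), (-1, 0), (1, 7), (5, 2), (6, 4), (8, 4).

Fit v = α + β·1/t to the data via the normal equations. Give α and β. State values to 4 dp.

Entries of XᵀX: Σ1 = 6, Σ1/t = 19/120, Σ1/t·1/t = 31601/14400.
For Xᵀv: Σv = 19, Σ1/t·v = 79/10.
So XᵀX·[α, β]ᵀ = Xᵀv: [[6, 19/120]; [19/120, 31601/14400]]·[α, β]ᵀ = [19, 79/10]ᵀ.
Eliminating β: (31601/14400)·(row 1) − (19/120)·(row 2) gives (37849/2880)·α = (31601/14400)·19 − (19/120)·(79/10) = 582407/14400, so α = 83201/27035.
Then β = ((79/10) − (19/120)·(83201/27035))/(31601/14400) = 18264/5407.

α = 3.0775, β = 3.3778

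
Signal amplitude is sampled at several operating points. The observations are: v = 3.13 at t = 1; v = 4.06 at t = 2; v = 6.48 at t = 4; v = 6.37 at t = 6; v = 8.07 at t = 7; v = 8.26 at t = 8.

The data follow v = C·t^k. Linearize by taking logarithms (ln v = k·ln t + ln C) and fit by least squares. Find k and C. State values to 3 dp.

Taking logs, ln v = k·ln t + ln C, so regress ln v on ln t.
AᵀA = [[13.7233, 7.8966]; [7.8966, 6]], rhs = [15.3334, 10.4621]ᵀ  (here Σln t = 7.8966, Σ(ln t)² = 13.7233, Σln v = 10.4621, Σln t·ln v = 15.3334).
Solving (det = 19.9843): k = 0.46965, ln C = 1.12558, so C = exp(1.12558) = 3.08200.

k = 0.470, C = 3.082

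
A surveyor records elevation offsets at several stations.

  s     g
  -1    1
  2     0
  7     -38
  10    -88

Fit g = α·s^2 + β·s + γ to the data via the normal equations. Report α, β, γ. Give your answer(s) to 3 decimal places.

α = -1.021, β = 1.181, γ = 2.739

Entries of MᵀM: Σs^2·s^2 = 12418, Σs^2·s = 1350, Σs^2 = 154, Σs·s = 154, Σs = 18, Σ1 = 4.
Right-hand side: Σs^2·g = -10661, Σs·g = -1147, Σg = -125.
So MᵀM·[α, β, γ]ᵀ = Mᵀg: [[12418, 1350, 154]; [1350, 154, 18]; [154, 18, 4]]·[α, β, γ]ᵀ = [-10661, -1147, -125]ᵀ.
Inverting the 3×3 Gram matrix, [α, β, γ]ᵀ = [-49/48, 1379/1168, 4799/1752]ᵀ.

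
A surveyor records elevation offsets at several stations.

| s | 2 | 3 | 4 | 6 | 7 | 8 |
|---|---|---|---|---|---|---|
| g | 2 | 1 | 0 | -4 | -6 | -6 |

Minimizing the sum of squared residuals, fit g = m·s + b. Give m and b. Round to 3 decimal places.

m = -1.500, b = 5.333

The normal system XᵀX·[m, b]ᵀ = Xᵀg is [[178, 30]; [30, 6]]·[m, b]ᵀ = [-107, -13]ᵀ.
Δ = 178·6 − 30² = 168.
m = ((-107)·6 − 30·(-13))/168 = -3/2; b = (178·(-13) − 30·(-107))/168 = 16/3.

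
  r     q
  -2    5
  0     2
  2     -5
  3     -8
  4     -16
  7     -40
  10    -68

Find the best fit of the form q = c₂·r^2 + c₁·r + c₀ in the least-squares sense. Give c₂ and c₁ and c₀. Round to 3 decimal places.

Normal-equation sums: Σr^2·r^2 = 12770, Σr^2·r = 1434, Σr^2 = 182, Σr·r = 182, Σr = 24, Σ1 = 7.
For Aᵀq: Σr^2·q = -9088, Σr·q = -1068, Σq = -130.
AᵀA·[c₂, c₁, c₀]ᵀ = Aᵀq becomes [[12770, 1434, 182]; [1434, 182, 24]; [182, 24, 7]]·[c₂, c₁, c₀]ᵀ = [-9088, -1068, -130]ᵀ.
Row-reducing yields c₂ = -28489/63614, c₁ = -165573/63614, c₀ = 3735/1871.

c₂ = -0.448, c₁ = -2.603, c₀ = 1.996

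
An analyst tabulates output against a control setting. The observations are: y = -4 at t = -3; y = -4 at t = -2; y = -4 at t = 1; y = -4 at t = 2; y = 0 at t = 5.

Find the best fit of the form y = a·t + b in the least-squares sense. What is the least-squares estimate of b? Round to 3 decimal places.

Compute the Gram sums: Σt·t = 43, Σt = 3, Σ1 = 5.
Right-hand side: Σt·y = 8, Σy = -16.
Normal equations: [[43, 3]; [3, 5]]·[a, b]ᵀ = [8, -16]ᵀ.
det = 43·5 − 3² = 206.
a = (8·5 − 3·(-16))/206 = 44/103; b = (43·(-16) − 3·8)/206 = -356/103.

b = -3.456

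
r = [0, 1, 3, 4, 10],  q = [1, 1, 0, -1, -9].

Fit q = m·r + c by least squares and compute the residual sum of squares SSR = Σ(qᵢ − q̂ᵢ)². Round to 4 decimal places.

SSR = 3.8529

The normal equations are: 126·m + 18·c = -93;  18·m + 5·c = -8.
Determinant 126·5 − 18² = 306.
m = ((-93)·5 − 18·(-8))/306 = -107/102; c = (126·(-8) − 18·(-93))/306 = 37/17.
Residuals: -20/17, -13/102, 33/34, 52/51, -35/51; SSR = 131/34.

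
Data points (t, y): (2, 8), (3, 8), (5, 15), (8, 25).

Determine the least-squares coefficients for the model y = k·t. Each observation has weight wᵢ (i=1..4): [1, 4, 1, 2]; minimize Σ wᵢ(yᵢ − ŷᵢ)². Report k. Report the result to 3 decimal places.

k = 3.041

MᵀWM·[k]ᵀ = MᵀWy reads: 193·k = 587.
Hence k = 587 / 193 ≈ 3.04145.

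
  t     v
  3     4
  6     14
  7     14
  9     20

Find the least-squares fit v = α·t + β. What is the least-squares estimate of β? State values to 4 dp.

Entries of XᵀX: Σt·t = 175, Σt = 25, Σ1 = 4.
Right-hand side: Σt·v = 374, Σv = 52.
XᵀX·[α, β]ᵀ = Xᵀv becomes [[175, 25]; [25, 4]]·[α, β]ᵀ = [374, 52]ᵀ.
Eliminating β: 4·(row 1) − 25·(row 2) gives 75·α = 4·374 − 25·52 = 196, so α = 196/75.
Then β = (52 − 25·(196/75))/4 = -10/3.

β = -3.3333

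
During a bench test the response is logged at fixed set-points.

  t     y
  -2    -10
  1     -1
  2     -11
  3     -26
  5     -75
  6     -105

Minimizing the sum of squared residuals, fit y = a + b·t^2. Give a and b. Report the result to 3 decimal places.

a = 1.335, b = -2.987

The normal equations are: 6·a + 79·b = -228;  79·a + 2035·b = -5974.
det = 6·2035 − 79² = 5969.
a = ((-228)·2035 − 79·(-5974))/5969 = 7966/5969; b = (6·(-5974) − 79·(-228))/5969 = -17832/5969.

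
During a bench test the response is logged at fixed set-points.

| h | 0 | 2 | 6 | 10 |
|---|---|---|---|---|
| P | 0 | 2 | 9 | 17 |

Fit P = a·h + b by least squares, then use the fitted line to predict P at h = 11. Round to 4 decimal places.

P̂ = 18.2373

Normal-equation sums: Σh·h = 140, Σh = 18, Σ1 = 4.
For XᵀP: Σh·P = 228, ΣP = 28.
Normal equations: [[140, 18]; [18, 4]]·[a, b]ᵀ = [228, 28]ᵀ.
det = 140·4 − 18² = 236.
a = (228·4 − 18·28)/236 = 102/59; b = (140·28 − 18·228)/236 = -46/59.
At h = 11: P̂ = (102/59)·(11) + (-46/59)·(1) = 1076/59.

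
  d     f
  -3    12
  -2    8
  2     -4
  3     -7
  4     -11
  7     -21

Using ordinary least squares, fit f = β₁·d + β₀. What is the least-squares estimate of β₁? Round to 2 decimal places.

Compute the Gram sums: Σd·d = 91, Σd = 11, Σ1 = 6.
Right-hand side: Σd·f = -272, Σf = -23.
Normal equations: [[91, 11]; [11, 6]]·[β₁, β₀]ᵀ = [-272, -23]ᵀ.
det = 91·6 − 11² = 425.
β₁ = ((-272)·6 − 11·(-23))/425 = -1379/425; β₀ = (91·(-23) − 11·(-272))/425 = 899/425.

β₁ = -3.24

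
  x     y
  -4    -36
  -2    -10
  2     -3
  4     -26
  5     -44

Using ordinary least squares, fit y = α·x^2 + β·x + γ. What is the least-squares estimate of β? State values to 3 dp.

Sums needed: Σx^2·x^2 = 1169, Σx^2·x = 125, Σx^2 = 65, Σx·x = 65, Σx = 5, Σ1 = 5.
Moment sums: Σx^2·y = -2144, Σx·y = -166, Σy = -119.
AᵀA·[α, β, γ]ᵀ = Aᵀy becomes [[1169, 125, 65]; [125, 65, 5]; [65, 5, 5]]·[α, β, γ]ᵀ = [-2144, -166, -119]ᵀ.
Row-reducing yields α = -25/12, β = 13/10, γ = 119/60.

β = 1.300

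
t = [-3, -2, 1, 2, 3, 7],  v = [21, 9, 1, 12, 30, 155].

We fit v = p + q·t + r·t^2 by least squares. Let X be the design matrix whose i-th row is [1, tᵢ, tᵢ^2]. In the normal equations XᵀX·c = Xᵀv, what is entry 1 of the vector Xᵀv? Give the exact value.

Entry 1 ↔ basis 1, so (Xᵀv)_{1} = Σᵢ vᵢ = (1)·(21) + (1)·(9) + (1)·(1) + (1)·(12) + (1)·(30) + (1)·(155) = 228.

228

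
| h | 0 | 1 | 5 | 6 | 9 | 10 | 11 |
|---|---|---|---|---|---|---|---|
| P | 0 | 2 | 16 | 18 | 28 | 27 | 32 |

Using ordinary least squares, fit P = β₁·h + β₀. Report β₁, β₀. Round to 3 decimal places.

The normal equations are: 364·β₁ + 42·β₀ = 1064;  42·β₁ + 7·β₀ = 123.
(Σh·h = 364, Σh = 42, Σ1 = 7, Σh·P = 1064, ΣP = 123.)
Eliminating β₀: 7·(row 1) − 42·(row 2) gives 784·β₁ = 7·1064 − 42·123 = 2282, so β₁ = 163/56.
Then β₀ = (123 − 42·(163/56))/7 = 3/28.

β₁ = 2.911, β₀ = 0.107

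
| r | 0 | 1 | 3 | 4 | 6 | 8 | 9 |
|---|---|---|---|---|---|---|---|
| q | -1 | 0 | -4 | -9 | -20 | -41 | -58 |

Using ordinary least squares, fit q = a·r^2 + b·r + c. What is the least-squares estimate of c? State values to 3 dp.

The normal equations are: 12291·a + 1549·b + 207·c = -8222;  1549·a + 207·b + 31·c = -1018;  207·a + 31·b + 7·c = -133.
Row-reducing yields a = -13877/15166, b = 32533/15166, c = -10933/7583.

c = -1.442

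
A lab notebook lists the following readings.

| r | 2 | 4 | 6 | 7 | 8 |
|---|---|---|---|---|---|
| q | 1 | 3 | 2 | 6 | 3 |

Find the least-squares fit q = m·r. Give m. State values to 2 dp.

Normal-equation sums: Σr·r = 169.
For Mᵀq: Σr·q = 92.
Hence m = 92 / 169 ≈ 0.544379.

m = 0.54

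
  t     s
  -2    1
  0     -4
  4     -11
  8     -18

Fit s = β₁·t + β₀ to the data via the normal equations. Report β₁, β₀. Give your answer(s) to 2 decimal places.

β₁ = -1.86, β₀ = -3.34

The normal system AᵀA·[β₁, β₀]ᵀ = Aᵀs is [[84, 10]; [10, 4]]·[β₁, β₀]ᵀ = [-190, -32]ᵀ.
Eliminating β₀: 4·(row 1) − 10·(row 2) gives 236·β₁ = 4·(-190) − 10·(-32) = -440, so β₁ = -110/59.
Then β₀ = ((-32) − 10·(-110/59))/4 = -197/59.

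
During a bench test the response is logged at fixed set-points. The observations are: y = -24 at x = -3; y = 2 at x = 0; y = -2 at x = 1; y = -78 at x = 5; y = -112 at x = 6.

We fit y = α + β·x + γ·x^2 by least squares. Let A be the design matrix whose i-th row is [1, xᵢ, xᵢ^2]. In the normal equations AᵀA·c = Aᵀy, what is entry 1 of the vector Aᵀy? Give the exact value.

Entry 1 ↔ basis 1, so (Aᵀy)_{1} = Σᵢ yᵢ = (1)·(-24) + (1)·(2) + (1)·(-2) + (1)·(-78) + (1)·(-112) = -214.

-214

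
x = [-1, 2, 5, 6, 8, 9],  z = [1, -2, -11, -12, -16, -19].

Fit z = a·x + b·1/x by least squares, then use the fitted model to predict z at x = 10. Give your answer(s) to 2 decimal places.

ẑ = -20.73

MᵀM·[a, b]ᵀ = Mᵀz reads: 211·a + 6·b = -431;  6·a + (174409/129600)·b = -464/45.
Δ = 211·(174409/129600) − 6² = 32134699/129600.
a = ((-431)·(174409/129600) − 6·(-464/45))/(32134699/129600) = -67152359/32134699; b = (211·(-464/45) − 6·(-431))/(32134699/129600) = 53182080/32134699.
At x = 10: ẑ = (-67152359/32134699)·(10) + (53182080/32134699)·(1/10) = -666205382/32134699.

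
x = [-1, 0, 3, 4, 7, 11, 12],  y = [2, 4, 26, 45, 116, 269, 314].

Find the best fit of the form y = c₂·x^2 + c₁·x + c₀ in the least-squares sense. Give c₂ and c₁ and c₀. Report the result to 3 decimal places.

Entries of MᵀM: Σx^2·x^2 = 38116, Σx^2·x = 3492, Σx^2 = 340, Σx·x = 340, Σx = 36, Σ1 = 7.
Moment sums: Σx^2·y = 84405, Σx·y = 7795, Σy = 776.
So MᵀM·[c₂, c₁, c₀]ᵀ = Mᵀy: [[38116, 3492, 340]; [3492, 340, 36]; [340, 36, 7]]·[c₂, c₁, c₀]ᵀ = [84405, 7795, 776]ᵀ.
Solving the 3×3 system (Gaussian elimination) gives c₂ = 526469/267432, c₁ = 214151/89144, c₀ = 96419/33429.

c₂ = 1.969, c₁ = 2.402, c₀ = 2.884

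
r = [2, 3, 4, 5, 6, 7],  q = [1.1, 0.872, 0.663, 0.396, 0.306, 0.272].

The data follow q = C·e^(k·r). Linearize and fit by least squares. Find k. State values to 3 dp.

Let Y = ln q. Fitting Y = k·r + ln C by least squares:
Σr = 27.0000, Σ(r)² = 139.0000, Σln q = -3.8651, Σr·ln q = -22.7146.
Equations: 139.0000·k + 27.0000·ln C = -22.7146;  27.0000·k + 6·ln C = -3.8651.
Solving (det = 105.0000): k = -0.30409, ln C = 0.72424.

k = -0.304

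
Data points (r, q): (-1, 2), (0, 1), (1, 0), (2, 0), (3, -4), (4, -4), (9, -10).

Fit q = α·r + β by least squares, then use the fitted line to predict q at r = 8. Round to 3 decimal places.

Forming XᵀX = [[112, 18]; [18, 7]] and Xᵀq = [-120, -15]ᵀ gives XᵀX·[α, β]ᵀ = Xᵀq.
Δ = 112·7 − 18² = 460.
α = ((-120)·7 − 18·(-15))/460 = -57/46; β = (112·(-15) − 18·(-120))/460 = 24/23.
At r = 8: q̂ = (-57/46)·(8) + (24/23)·(1) = -204/23.

q̂ = -8.870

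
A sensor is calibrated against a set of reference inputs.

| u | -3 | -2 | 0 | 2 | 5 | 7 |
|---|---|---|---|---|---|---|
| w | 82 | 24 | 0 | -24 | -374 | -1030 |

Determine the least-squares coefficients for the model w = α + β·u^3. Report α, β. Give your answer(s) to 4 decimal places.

α = 0.3968, β = -3.0031

From the data, Σ1 = 6, Σu^3 = 441, Σu^3·u^3 = 134131.
For Xᵀw: Σw = -1322, Σu^3·w = -402638.
Determinant 6·134131 − 441² = 610305.
α = ((-1322)·134131 − 441·(-402638))/610305 = 242176/610305; β = (6·(-402638) − 441·(-1322))/610305 = -610942/203435.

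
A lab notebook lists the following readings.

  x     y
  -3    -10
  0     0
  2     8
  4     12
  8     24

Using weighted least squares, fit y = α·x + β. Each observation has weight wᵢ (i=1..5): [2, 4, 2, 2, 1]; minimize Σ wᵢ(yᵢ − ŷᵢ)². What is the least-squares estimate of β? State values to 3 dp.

β = 0.042

Entries of AᵀWA: Σwᵢ·x·x = 122, Σwᵢ·x = 14, Σwᵢ·1 = 11.
Right-hand side: Σwᵢ·x·y = 380, Σwᵢ·y = 44.
det = 122·11 − 14² = 1146.
α = (380·11 − 14·44)/1146 = 594/191; β = (122·44 − 14·380)/1146 = 8/191.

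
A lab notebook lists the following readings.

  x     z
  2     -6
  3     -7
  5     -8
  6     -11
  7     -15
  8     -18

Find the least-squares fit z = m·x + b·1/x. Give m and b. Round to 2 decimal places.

m = -1.99, b = -2.61

With design matrix A, AᵀA = [[187, 6]; [6, 328049/705600]] and Aᵀz = [-388, -5527/420]ᵀ.
Eliminating b: (328049/705600)·(row 1) − 6·(row 2) gives (35943563/705600)·m = (328049/705600)·(-388) − 6·(-5527/420) = -17892713/176400, so m = -71570852/35943563.
Then b = ((-5527/420) − 6·(-71570852/35943563))/(328049/705600) = -93725520/35943563.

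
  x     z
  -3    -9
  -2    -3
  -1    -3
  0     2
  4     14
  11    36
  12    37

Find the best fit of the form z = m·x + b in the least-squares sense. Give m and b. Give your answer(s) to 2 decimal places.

Sums needed: Σx·x = 295, Σx = 21, Σ1 = 7.
And Σx·z = 932, Σz = 74.
So MᵀM·[m, b]ᵀ = Mᵀz: [[295, 21]; [21, 7]]·[m, b]ᵀ = [932, 74]ᵀ.
Eliminating b: 7·(row 1) − 21·(row 2) gives 1624·m = 7·932 − 21·74 = 4970, so m = 355/116.
Then b = (74 − 21·(355/116))/7 = 1129/812.

m = 3.06, b = 1.39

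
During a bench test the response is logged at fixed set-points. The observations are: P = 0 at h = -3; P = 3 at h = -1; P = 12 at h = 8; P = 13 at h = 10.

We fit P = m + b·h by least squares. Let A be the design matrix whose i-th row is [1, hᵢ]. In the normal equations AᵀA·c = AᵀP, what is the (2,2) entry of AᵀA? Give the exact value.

Row 2 ↔ basis h, column 2 ↔ basis h, so (AᵀA)_{2,2} = Σᵢ (h)·(h) = (-3)·(-3) + (-1)·(-1) + (8)·(8) + (10)·(10) = 174.

174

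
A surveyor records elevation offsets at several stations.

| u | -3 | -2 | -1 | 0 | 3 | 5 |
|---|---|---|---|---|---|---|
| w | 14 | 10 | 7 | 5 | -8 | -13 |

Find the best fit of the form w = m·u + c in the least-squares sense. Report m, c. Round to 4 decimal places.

m = -3.4437, c = 3.6479

Sums needed: Σu·u = 48, Σu = 2, Σ1 = 6.
And Σu·w = -158, Σw = 15.
Eliminating c: 6·(row 1) − 2·(row 2) gives 284·m = 6·(-158) − 2·15 = -978, so m = -489/142.
Then c = (15 − 2·(-489/142))/6 = 259/71.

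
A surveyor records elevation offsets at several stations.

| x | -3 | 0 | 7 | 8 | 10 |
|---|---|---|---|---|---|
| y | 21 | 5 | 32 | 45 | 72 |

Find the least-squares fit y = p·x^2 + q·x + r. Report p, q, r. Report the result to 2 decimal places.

Forming MᵀM = [[16578, 1828, 222]; [1828, 222, 22]; [222, 22, 5]] and Mᵀy = [11837, 1241, 175]ᵀ gives MᵀM·[p, q, r]ᵀ = Mᵀy.
Inverting the 3×3 Gram matrix, [p, q, r]ᵀ = [270683/292382, -740363/292382, 736321/146191]ᵀ.

p = 0.93, q = -2.53, r = 5.04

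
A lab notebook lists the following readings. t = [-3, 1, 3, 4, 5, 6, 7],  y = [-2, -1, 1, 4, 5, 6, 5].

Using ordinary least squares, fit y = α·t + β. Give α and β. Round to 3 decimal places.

MᵀM·[α, β]ᵀ = Mᵀy reads: 145·α + 23·β = 120;  23·α + 7·β = 18.
Δ = 145·7 − 23² = 486.
α = (120·7 − 23·18)/486 = 71/81; β = (145·18 − 23·120)/486 = -25/81.

α = 0.877, β = -0.309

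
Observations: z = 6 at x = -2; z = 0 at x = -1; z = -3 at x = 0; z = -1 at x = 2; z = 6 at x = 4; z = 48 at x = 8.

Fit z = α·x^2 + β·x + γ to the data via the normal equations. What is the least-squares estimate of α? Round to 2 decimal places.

α = 1.02

From the data, Σx^2·x^2 = 4385, Σx^2·x = 575, Σx^2 = 89, Σx·x = 89, Σx = 11, Σ1 = 6.
Moment sums: Σx^2·z = 3188, Σx·z = 394, Σz = 56.
So MᵀM·[α, β, γ]ᵀ = Mᵀz: [[4385, 575, 89]; [575, 89, 11]; [89, 11, 6]]·[α, β, γ]ᵀ = [3188, 394, 56]ᵀ.
Inverting the 3×3 Gram matrix, [α, β, γ]ᵀ = [18121/17724, -33403/17724, -3511/1477]ᵀ.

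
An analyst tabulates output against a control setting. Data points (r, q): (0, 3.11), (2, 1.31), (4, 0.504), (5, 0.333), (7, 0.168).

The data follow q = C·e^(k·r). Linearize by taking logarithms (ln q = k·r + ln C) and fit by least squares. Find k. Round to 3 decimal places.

With ln qᵢ as the transformed response and rᵢ as the regressor:
Σr = 18.0000, Σ(r)² = 94.0000, Σln q = -2.1639, Σr·ln q = -20.1853.
Normal system: [[94.0000, 18.0000]; [18.0000, 5]]·[k, ln C]ᵀ = [-20.1853, -2.1639]ᵀ.
Solving (det = 146.0000): k = -0.42449, ln C = 1.09538.

k = -0.424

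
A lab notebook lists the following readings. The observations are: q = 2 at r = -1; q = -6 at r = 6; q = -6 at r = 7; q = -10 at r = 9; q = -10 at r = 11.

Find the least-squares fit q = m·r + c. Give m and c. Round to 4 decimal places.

m = -1.0577, c = 0.7692

Entries of XᵀX: Σr·r = 288, Σr = 32, Σ1 = 5.
Moment sums: Σr·q = -280, Σq = -30.
So XᵀX·[m, c]ᵀ = Xᵀq: [[288, 32]; [32, 5]]·[m, c]ᵀ = [-280, -30]ᵀ.
det = 288·5 − 32² = 416.
m = ((-280)·5 − 32·(-30))/416 = -55/52; c = (288·(-30) − 32·(-280))/416 = 10/13.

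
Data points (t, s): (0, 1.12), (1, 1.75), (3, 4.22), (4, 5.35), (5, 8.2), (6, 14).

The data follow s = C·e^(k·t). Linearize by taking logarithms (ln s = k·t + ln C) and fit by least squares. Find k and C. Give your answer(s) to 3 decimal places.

k = 0.407, C = 1.143

Taking logs, ln s = k·t + ln C, so regress ln s on t.
Sums: Σt = 19.0000, Σ(t)² = 87.0000, Σln s = 8.5331, Σt·ln s = 37.9425.
Normal system: [[87.0000, 19.0000]; [19.0000, 6]]·[k, ln C]ᵀ = [37.9425, 8.5331]ᵀ.
Δ = 87.0000·6 − (19.0000)² = 161.0000; k = (37.9425·6 − 19.0000·8.5331)/161.0000 = 0.40700, ln C = (87.0000·8.5331 − 19.0000·37.9425)/161.0000 = 0.13335, so C = exp(0.13335) = 1.14265.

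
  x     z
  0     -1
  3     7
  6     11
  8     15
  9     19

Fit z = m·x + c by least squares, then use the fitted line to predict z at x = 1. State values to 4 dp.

ẑ = 1.5547

Sums needed: Σx·x = 190, Σx = 26, Σ1 = 5.
And Σx·z = 378, Σz = 51.
So AᵀA·[m, c]ᵀ = Aᵀz: [[190, 26]; [26, 5]]·[m, c]ᵀ = [378, 51]ᵀ.
Eliminating c: 5·(row 1) − 26·(row 2) gives 274·m = 5·378 − 26·51 = 564, so m = 282/137.
Then c = (51 − 26·(282/137))/5 = -69/137.
At x = 1: ẑ = (282/137)·(1) + (-69/137)·(1) = 213/137.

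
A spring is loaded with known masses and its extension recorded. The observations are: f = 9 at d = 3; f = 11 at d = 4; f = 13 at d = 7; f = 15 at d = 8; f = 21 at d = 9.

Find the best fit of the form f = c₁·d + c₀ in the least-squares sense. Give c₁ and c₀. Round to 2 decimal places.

Forming XᵀX = [[219, 31]; [31, 5]] and Xᵀf = [471, 69]ᵀ gives XᵀX·[c₁, c₀]ᵀ = Xᵀf.
det = 219·5 − 31² = 134.
c₁ = (471·5 − 31·69)/134 = 108/67; c₀ = (219·69 − 31·471)/134 = 255/67.

c₁ = 1.61, c₀ = 3.81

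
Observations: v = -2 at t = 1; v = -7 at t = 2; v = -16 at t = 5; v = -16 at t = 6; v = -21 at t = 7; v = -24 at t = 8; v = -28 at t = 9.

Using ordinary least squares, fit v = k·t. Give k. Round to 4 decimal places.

With design matrix A, AᵀA = [[260]] and Aᵀv = [-783]ᵀ.
k = (-783)/260 = -3.01154.

k = -3.0115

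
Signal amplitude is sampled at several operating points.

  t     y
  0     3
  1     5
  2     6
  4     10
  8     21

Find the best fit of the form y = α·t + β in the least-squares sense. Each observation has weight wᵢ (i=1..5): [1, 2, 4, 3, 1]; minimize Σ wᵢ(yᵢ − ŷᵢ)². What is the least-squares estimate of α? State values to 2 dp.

α = 2.20

The normal equations are: 130·α + 30·β = 346;  30·α + 11·β = 88.
(Σwᵢ·t·t = 130, Σwᵢ·t = 30, Σwᵢ·1 = 11, Σwᵢ·t·y = 346, Σwᵢ·y = 88.)
det = 130·11 − 30² = 530.
α = (346·11 − 30·88)/530 = 11/5; β = (130·88 − 30·346)/530 = 2.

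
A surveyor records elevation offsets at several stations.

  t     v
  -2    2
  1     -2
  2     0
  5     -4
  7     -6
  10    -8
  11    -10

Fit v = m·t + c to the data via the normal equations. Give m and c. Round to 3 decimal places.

m = -0.879, c = 0.267

With design matrix A, AᵀA = [[304, 34]; [34, 7]] and Aᵀv = [-258, -28]ᵀ.
det = 304·7 − 34² = 972.
m = ((-258)·7 − 34·(-28))/972 = -427/486; c = (304·(-28) − 34·(-258))/972 = 65/243.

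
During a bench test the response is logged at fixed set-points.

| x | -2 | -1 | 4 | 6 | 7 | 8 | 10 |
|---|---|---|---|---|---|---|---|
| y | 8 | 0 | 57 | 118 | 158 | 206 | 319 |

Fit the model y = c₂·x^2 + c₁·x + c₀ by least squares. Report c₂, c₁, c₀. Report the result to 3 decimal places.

From the data, Σx^2·x^2 = 18066, Σx^2·x = 2126, Σx^2 = 270, Σx·x = 270, Σx = 32, Σ1 = 7.
Moment sums: Σx^2·y = 58018, Σx·y = 6864, Σy = 866.
Inverting the 3×3 Gram matrix, [c₂, c₁, c₀]ᵀ = [795703/265076, 489385/265076, -67451/132538]ᵀ.

c₂ = 3.002, c₁ = 1.846, c₀ = -0.509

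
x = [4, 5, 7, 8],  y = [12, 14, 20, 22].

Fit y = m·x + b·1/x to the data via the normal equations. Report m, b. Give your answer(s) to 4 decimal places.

m = 2.7174, b = 3.8807

AᵀA·[m, b]ᵀ = Aᵀy reads: 154·m + 4·b = 434;  4·m + (10861/78400)·b = 1597/140.
(Σx·x = 154, Σx·1/x = 4, Σ1/x·1/x = 10861/78400, Σx·y = 434, Σ1/x·y = 1597/140.)
det = 154·(10861/78400) − 4² = 29871/5600.
m = (434·(10861/78400) − 4·(1597/140))/(29871/5600) = 9019/3319; b = (154·(1597/140) − 4·434)/(29871/5600) = 12880/3319.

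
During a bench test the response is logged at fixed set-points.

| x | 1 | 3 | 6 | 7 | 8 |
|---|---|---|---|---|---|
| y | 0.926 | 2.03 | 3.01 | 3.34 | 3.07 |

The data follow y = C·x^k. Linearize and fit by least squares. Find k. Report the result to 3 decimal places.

With ln yᵢ as the transformed response and ln xᵢ as the regressor:
AᵀA = [[12.5280, 6.9157]; [6.9157, 5]], rhs = [7.4314, 4.0607]ᵀ  (here Σln x = 6.9157, Σ(ln x)² = 12.5280, Σln y = 4.0607, Σln x·ln y = 7.4314).
Δ = 12.5280·5 − (6.9157)² = 14.8127; k = (7.4314·5 − 6.9157·4.0607)/14.8127 = 0.61260, ln C = (12.5280·4.0607 − 6.9157·7.4314)/14.8127 = -0.03516.

k = 0.613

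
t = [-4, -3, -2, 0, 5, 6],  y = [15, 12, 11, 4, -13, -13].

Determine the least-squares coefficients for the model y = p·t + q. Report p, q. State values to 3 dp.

Normal-equation sums: Σt·t = 90, Σt = 2, Σ1 = 6.
For Aᵀy: Σt·y = -261, Σy = 16.
Normal equations: [[90, 2]; [2, 6]]·[p, q]ᵀ = [-261, 16]ᵀ.
Eliminating q: 6·(row 1) − 2·(row 2) gives 536·p = 6·(-261) − 2·16 = -1598, so p = -799/268.
Then q = (16 − 2·(-799/268))/6 = 981/268.

p = -2.981, q = 3.660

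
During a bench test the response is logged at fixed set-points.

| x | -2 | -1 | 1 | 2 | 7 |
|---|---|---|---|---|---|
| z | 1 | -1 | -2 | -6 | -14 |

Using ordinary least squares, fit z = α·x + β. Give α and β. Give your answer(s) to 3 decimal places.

α = -1.671, β = -2.061

Entries of MᵀM: Σx·x = 59, Σx = 7, Σ1 = 5.
Right-hand side: Σx·z = -113, Σz = -22.
MᵀM·[α, β]ᵀ = Mᵀz becomes [[59, 7]; [7, 5]]·[α, β]ᵀ = [-113, -22]ᵀ.
det = 59·5 − 7² = 246.
α = ((-113)·5 − 7·(-22))/246 = -137/82; β = (59·(-22) − 7·(-113))/246 = -169/82.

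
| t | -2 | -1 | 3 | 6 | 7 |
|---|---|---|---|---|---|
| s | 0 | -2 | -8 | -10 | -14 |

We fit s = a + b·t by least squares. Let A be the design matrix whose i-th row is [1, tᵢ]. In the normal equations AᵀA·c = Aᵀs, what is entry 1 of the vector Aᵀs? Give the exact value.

-34

Entry 1 ↔ basis 1, so (Aᵀs)_{1} = Σᵢ sᵢ = (1)·(0) + (1)·(-2) + (1)·(-8) + (1)·(-10) + (1)·(-14) = -34.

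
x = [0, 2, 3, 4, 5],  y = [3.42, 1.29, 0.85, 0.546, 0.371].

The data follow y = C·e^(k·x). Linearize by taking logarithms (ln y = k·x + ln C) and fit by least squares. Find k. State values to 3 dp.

k = -0.445

Let Y = ln y. Fitting Y = k·x + ln C by least squares:
Over the data: Σx = 14.0000, Σ(x)² = 54.0000, Σln y = -0.2749, Σx·ln y = -7.3566.
Normal system: [[54.0000, 14.0000]; [14.0000, 5]]·[k, ln C]ᵀ = [-7.3566, -0.2749]ᵀ.
Solving (det = 74.0000): k = -0.44505, ln C = 1.19116.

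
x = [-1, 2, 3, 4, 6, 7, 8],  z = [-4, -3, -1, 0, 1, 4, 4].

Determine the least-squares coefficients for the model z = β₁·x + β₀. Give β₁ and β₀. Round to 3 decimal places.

β₁ = 0.966, β₀ = -3.859

MᵀM·[β₁, β₀]ᵀ = Mᵀz reads: 179·β₁ + 29·β₀ = 61;  29·β₁ + 7·β₀ = 1.
Eliminating β₀: 7·(row 1) − 29·(row 2) gives 412·β₁ = 7·61 − 29·1 = 398, so β₁ = 199/206.
Then β₀ = (1 − 29·(199/206))/7 = -795/206.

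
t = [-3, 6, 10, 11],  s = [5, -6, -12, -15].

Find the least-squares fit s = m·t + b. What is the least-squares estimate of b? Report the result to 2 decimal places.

b = 1.26

Forming MᵀM = [[266, 24]; [24, 4]] and Mᵀs = [-336, -28]ᵀ gives MᵀM·[m, b]ᵀ = Mᵀs.
det = 266·4 − 24² = 488.
m = ((-336)·4 − 24·(-28))/488 = -84/61; b = (266·(-28) − 24·(-336))/488 = 77/61.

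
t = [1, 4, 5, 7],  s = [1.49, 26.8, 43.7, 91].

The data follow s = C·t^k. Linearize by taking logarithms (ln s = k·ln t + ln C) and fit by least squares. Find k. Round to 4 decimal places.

k = 2.1066

Let Y = ln s. Fitting Y = k·ln t + ln C by least squares:
Over the data: Σln t = 4.9416, Σ(ln t)² = 8.2987, Σln s = 11.9754, Σln t·ln s = 19.4158.
Normal system: [[8.2987, 4.9416]; [4.9416, 4]]·[k, ln C]ᵀ = [19.4158, 11.9754]ᵀ.
Δ = 8.2987·4 − (4.9416)² = 8.7748; k = (19.4158·4 − 4.9416·11.9754)/8.7748 = 2.10662, ln C = (8.2987·11.9754 − 4.9416·19.4158)/8.7748 = 0.39131.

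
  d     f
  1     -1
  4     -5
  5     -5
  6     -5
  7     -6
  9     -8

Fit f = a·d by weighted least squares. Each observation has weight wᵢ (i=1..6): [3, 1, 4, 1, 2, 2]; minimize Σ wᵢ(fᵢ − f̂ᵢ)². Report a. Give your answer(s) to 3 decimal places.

Normal-equation sums: Σwᵢ·d·d = 415.
Moment sums: Σwᵢ·d·f = -381.
AᵀWA·[a]ᵀ = AᵀWf becomes [[415]]·[a]ᵀ = [-381]ᵀ.
Hence a = -381 / 415 ≈ -0.918072.

a = -0.918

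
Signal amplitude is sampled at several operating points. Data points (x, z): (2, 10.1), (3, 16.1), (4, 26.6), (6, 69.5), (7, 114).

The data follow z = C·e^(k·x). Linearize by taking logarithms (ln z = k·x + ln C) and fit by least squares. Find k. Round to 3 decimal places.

With ln zᵢ as the transformed response and xᵢ as the regressor:
Σx = 22.0000, Σ(x)² = 114.0000, Σln z = 17.3498, Σx·ln z = 84.6865.
Normal system: [[114.0000, 22.0000]; [22.0000, 5]]·[k, ln C]ᵀ = [84.6865, 17.3498]ᵀ.
Δ = 114.0000·5 − (22.0000)² = 86.0000; k = (84.6865·5 − 22.0000·17.3498)/86.0000 = 0.48532, ln C = (114.0000·17.3498 − 22.0000·84.6865)/86.0000 = 1.33457.

k = 0.485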